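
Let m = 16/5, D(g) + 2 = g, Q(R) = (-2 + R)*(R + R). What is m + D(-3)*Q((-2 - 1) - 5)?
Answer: -3984/5 ≈ -796.80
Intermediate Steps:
Q(R) = 2*R*(-2 + R) (Q(R) = (-2 + R)*(2*R) = 2*R*(-2 + R))
D(g) = -2 + g
m = 16/5 (m = 16*(⅕) = 16/5 ≈ 3.2000)
m + D(-3)*Q((-2 - 1) - 5) = 16/5 + (-2 - 3)*(2*((-2 - 1) - 5)*(-2 + ((-2 - 1) - 5))) = 16/5 - 10*(-3 - 5)*(-2 + (-3 - 5)) = 16/5 - 10*(-8)*(-2 - 8) = 16/5 - 10*(-8)*(-10) = 16/5 - 5*160 = 16/5 - 800 = -3984/5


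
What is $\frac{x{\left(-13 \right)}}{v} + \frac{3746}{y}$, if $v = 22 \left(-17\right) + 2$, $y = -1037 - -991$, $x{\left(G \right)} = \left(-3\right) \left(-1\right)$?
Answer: $- \frac{232275}{2852} \approx -81.443$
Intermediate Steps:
$x{\left(G \right)} = 3$
$y = -46$ ($y = -1037 + 991 = -46$)
$v = -372$ ($v = -374 + 2 = -372$)
$\frac{x{\left(-13 \right)}}{v} + \frac{3746}{y} = \frac{3}{-372} + \frac{3746}{-46} = 3 \left(- \frac{1}{372}\right) + 3746 \left(- \frac{1}{46}\right) = - \frac{1}{124} - \frac{1873}{23} = - \frac{232275}{2852}$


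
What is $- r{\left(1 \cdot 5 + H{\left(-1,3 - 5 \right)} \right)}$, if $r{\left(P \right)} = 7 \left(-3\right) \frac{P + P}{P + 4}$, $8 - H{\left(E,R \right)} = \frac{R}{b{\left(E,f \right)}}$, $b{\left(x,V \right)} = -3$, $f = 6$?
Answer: $\frac{222}{7} \approx 31.714$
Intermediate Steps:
$H{\left(E,R \right)} = 8 + \frac{R}{3}$ ($H{\left(E,R \right)} = 8 - \frac{R}{-3} = 8 - R \left(- \frac{1}{3}\right) = 8 - - \frac{R}{3} = 8 + \frac{R}{3}$)
$r{\left(P \right)} = - \frac{42 P}{4 + P}$ ($r{\left(P \right)} = - 21 \frac{2 P}{4 + P} = - \frac{42 P}{4 + P}$)
$- r{\left(1 \cdot 5 + H{\left(-1,3 - 5 \right)} \right)} = - \frac{\left(-42\right) \left(1 \cdot 5 + \left(8 + \frac{3 - 5}{3}\right)\right)}{4 + \left(1 \cdot 5 + \left(8 + \frac{3 - 5}{3}\right)\right)} = - \frac{\left(-42\right) \left(5 + \left(8 + \frac{1}{3} \left(-2\right)\right)\right)}{4 + \left(5 + \left(8 + \frac{1}{3} \left(-2\right)\right)\right)} = - \frac{\left(-42\right) \left(5 + \left(8 - \frac{2}{3}\right)\right)}{4 + \left(5 + \left(8 - \frac{2}{3}\right)\right)} = - \frac{\left(-42\right) \left(5 + \frac{22}{3}\right)}{4 + \left(5 + \frac{22}{3}\right)} = - \frac{\left(-42\right) 37}{3 \left(4 + \frac{37}{3}\right)} = - \frac{\left(-42\right) 37}{3 \cdot \frac{49}{3}} = - \frac{\left(-42\right) 37 \cdot 3}{3 \cdot 49} = \left(-1\right) \left(- \frac{222}{7}\right) = \frac{222}{7}$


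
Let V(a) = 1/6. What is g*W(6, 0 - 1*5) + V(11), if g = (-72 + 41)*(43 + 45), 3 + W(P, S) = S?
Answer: 130945/6 ≈ 21824.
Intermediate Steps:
W(P, S) = -3 + S
g = -2728 (g = -31*88 = -2728)
V(a) = ⅙
g*W(6, 0 - 1*5) + V(11) = -2728*(-3 + (0 - 1*5)) + ⅙ = -2728*(-3 + (0 - 5)) + ⅙ = -2728*(-3 - 5) + ⅙ = -2728*(-8) + ⅙ = 21824 + ⅙ = 130945/6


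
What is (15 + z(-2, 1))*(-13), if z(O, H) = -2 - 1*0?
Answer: -169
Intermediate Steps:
z(O, H) = -2 (z(O, H) = -2 + 0 = -2)
(15 + z(-2, 1))*(-13) = (15 - 2)*(-13) = 13*(-13) = -169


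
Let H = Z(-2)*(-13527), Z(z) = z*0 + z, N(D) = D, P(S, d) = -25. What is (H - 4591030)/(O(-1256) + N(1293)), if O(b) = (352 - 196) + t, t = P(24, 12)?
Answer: -570497/178 ≈ -3205.0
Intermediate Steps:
Z(z) = z (Z(z) = 0 + z = z)
t = -25
H = 27054 (H = -2*(-13527) = 27054)
O(b) = 131 (O(b) = (352 - 196) - 25 = 156 - 25 = 131)
(H - 4591030)/(O(-1256) + N(1293)) = (27054 - 4591030)/(131 + 1293) = -4563976/1424 = -4563976*1/1424 = -570497/178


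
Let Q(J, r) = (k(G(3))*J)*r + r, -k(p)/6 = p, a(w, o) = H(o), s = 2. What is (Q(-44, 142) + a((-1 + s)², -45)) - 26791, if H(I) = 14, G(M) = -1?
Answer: -64123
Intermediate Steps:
a(w, o) = 14
k(p) = -6*p
Q(J, r) = r + 6*J*r (Q(J, r) = ((-6*(-1))*J)*r + r = (6*J)*r + r = 6*J*r + r = r + 6*J*r)
(Q(-44, 142) + a((-1 + s)², -45)) - 26791 = (142*(1 + 6*(-44)) + 14) - 26791 = (142*(1 - 264) + 14) - 26791 = (142*(-263) + 14) - 26791 = (-37346 + 14) - 26791 = -37332 - 26791 = -64123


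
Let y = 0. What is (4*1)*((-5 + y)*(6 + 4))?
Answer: -200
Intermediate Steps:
(4*1)*((-5 + y)*(6 + 4)) = (4*1)*((-5 + 0)*(6 + 4)) = 4*(-5*10) = 4*(-50) = -200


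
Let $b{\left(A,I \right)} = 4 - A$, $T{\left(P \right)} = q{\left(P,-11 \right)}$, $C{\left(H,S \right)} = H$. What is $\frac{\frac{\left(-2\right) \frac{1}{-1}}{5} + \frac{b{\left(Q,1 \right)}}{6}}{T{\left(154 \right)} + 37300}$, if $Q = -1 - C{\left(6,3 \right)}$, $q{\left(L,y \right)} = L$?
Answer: $\frac{67}{1123620} \approx 5.9629 \cdot 10^{-5}$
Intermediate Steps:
$T{\left(P \right)} = P$
$Q = -7$ ($Q = -1 - 6 = -7$)
$\frac{\frac{\left(-2\right) \frac{1}{-1}}{5} + \frac{b{\left(Q,1 \right)}}{6}}{T{\left(154 \right)} + 37300} = \frac{\frac{\left(-2\right) \frac{1}{-1}}{5} + \frac{4 - -7}{6}}{154 + 37300} = \frac{\left(-2\right) \left(-1\right) \frac{1}{5} + \left(4 + 7\right) \frac{1}{6}}{37454} = \frac{2 \cdot \frac{1}{5} + 11 \cdot \frac{1}{6}}{37454} = \frac{\frac{2}{5} + \frac{11}{6}}{37454} = \frac{1}{37454} \cdot \frac{67}{30} = \frac{67}{1123620}$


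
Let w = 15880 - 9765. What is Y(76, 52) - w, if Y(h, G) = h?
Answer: -6039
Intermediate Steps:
w = 6115
Y(76, 52) - w = 76 - 1*6115 = 76 - 6115 = -6039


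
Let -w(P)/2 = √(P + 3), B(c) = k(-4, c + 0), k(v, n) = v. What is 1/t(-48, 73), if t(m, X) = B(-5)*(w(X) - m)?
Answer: -3/500 - √19/2000 ≈ -0.0081795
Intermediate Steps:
B(c) = -4
w(P) = -2*√(3 + P) (w(P) = -2*√(P + 3) = -2*√(3 + P))
t(m, X) = 4*m + 8*√(3 + X) (t(m, X) = -4*(-2*√(3 + X) - m) = -4*(-m - 2*√(3 + X)) = 4*m + 8*√(3 + X))
1/t(-48, 73) = 1/(4*(-48) + 8*√(3 + 73)) = 1/(-192 + 8*√76) = 1/(-192 + 8*(2*√19)) = 1/(-192 + 16*√19)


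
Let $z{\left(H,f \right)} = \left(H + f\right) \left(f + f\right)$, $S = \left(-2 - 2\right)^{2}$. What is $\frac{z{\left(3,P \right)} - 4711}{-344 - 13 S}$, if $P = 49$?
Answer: $- \frac{385}{552} \approx -0.69746$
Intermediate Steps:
$S = 16$ ($S = \left(-4\right)^{2} = 16$)
$z{\left(H,f \right)} = 2 f \left(H + f\right)$ ($z{\left(H,f \right)} = \left(H + f\right) 2 f = 2 f \left(H + f\right)$)
$\frac{z{\left(3,P \right)} - 4711}{-344 - 13 S} = \frac{2 \cdot 49 \left(3 + 49\right) - 4711}{-344 - 208} = \frac{2 \cdot 49 \cdot 52 - 4711}{-344 - 208} = \frac{5096 - 4711}{-552} = \left(- \frac{1}{552}\right) 385 = - \frac{385}{552}$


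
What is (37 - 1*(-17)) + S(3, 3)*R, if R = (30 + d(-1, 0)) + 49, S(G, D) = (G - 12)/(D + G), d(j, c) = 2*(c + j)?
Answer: -123/2 ≈ -61.500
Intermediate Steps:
d(j, c) = 2*c + 2*j
S(G, D) = (-12 + G)/(D + G)
R = 77 (R = (30 + (2*0 + 2*(-1))) + 49 = (30 + (0 - 2)) + 49 = (30 - 2) + 49 = 28 + 49 = 77)
(37 - 1*(-17)) + S(3, 3)*R = (37 - 1*(-17)) + ((-12 + 3)/(3 + 3))*77 = (37 + 17) + (-9/6)*77 = 54 + ((⅙)*(-9))*77 = 54 - 3/2*77 = 54 - 231/2 = -123/2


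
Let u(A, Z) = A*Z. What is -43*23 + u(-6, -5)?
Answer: -959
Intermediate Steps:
-43*23 + u(-6, -5) = -43*23 - 6*(-5) = -989 + 30 = -959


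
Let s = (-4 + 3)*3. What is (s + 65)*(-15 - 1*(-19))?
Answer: 248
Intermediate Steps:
s = -3 (s = -1*3 = -3)
(s + 65)*(-15 - 1*(-19)) = (-3 + 65)*(-15 - 1*(-19)) = 62*(-15 + 19) = 62*4 = 248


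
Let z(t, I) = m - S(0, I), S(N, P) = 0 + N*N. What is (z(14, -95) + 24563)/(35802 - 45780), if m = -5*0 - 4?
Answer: -24559/9978 ≈ -2.4613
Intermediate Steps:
S(N, P) = N² (S(N, P) = 0 + N² = N²)
m = -4 (m = 0 - 4 = -4)
z(t, I) = -4 (z(t, I) = -4 - 1*0² = -4 - 1*0 = -4 + 0 = -4)
(z(14, -95) + 24563)/(35802 - 45780) = (-4 + 24563)/(35802 - 45780) = 24559/(-9978) = 24559*(-1/9978) = -24559/9978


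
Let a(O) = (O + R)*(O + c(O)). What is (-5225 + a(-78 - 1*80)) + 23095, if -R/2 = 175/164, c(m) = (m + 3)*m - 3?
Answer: -317998759/82 ≈ -3.8780e+6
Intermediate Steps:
c(m) = -3 + m*(3 + m) (c(m) = (3 + m)*m - 3 = m*(3 + m) - 3 = -3 + m*(3 + m))
R = -175/82 (R = -350/164 = -2*175/164 = -175/82 ≈ -2.1341)
a(O) = (-175/82 + O)*(-3 + O² + 4*O) (a(O) = (O - 175/82)*(O + (-3 + O² + 3*O)) = (-175/82 + O)*(-3 + O² + 4*O))
(-5225 + a(-78 - 1*80)) + 23095 = (-5225 + (525/82 + (-78 - 1*80)³ - 473*(-78 - 1*80)/41 + 153*(-78 - 1*80)²/82)) + 23095 = (-5225 + (525/82 + (-78 - 80)³ - 473*(-78 - 80)/41 + 153*(-78 - 80)²/82)) + 23095 = (-5225 + (525/82 + (-158)³ - 473/41*(-158) + (153/82)*(-158)²)) + 23095 = (-5225 + (525/82 - 3944312 + 74734/41 + (153/82)*24964)) + 23095 = (-5225 + (525/82 - 3944312 + 74734/41 + 1909746/41)) + 23095 = (-5225 - 319464099/82) + 23095 = -319892549/82 + 23095 = -317998759/82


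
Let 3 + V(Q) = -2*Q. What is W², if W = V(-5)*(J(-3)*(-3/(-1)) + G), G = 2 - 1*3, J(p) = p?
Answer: 4900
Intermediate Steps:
G = -1 (G = 2 - 3 = -1)
V(Q) = -3 - 2*Q
W = -70 (W = (-3 - 2*(-5))*(-(-9)/(-1) - 1) = (-3 + 10)*(-(-9)*(-1) - 1) = 7*(-3*3 - 1) = 7*(-9 - 1) = 7*(-10) = -70)
W² = (-70)² = 4900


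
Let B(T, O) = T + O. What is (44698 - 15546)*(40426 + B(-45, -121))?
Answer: 1173659520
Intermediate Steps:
B(T, O) = O + T
(44698 - 15546)*(40426 + B(-45, -121)) = (44698 - 15546)*(40426 + (-121 - 45)) = 29152*(40426 - 166) = 29152*40260 = 1173659520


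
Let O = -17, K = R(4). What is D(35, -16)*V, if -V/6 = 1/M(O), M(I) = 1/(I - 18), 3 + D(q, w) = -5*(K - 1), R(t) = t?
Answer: -3780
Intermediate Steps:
K = 4
D(q, w) = -18 (D(q, w) = -3 - 5*(4 - 1) = -3 - 5*3 = -3 - 15 = -18)
M(I) = 1/(-18 + I)
V = 210 (V = -6/(1/(-18 - 17)) = -6/(1/(-35)) = -6/(-1/35) = -6*(-35) = 210)
D(35, -16)*V = -18*210 = -3780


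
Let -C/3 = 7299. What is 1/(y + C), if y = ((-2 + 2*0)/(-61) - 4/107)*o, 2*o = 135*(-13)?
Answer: -6527/142895394 ≈ -4.5677e-5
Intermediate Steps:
C = -21897 (C = -3*7299 = -21897)
o = -1755/2 (o = (135*(-13))/2 = (1/2)*(-1755) = -1755/2 ≈ -877.50)
y = 26325/6527 (y = ((-2 + 2*0)/(-61) - 4/107)*(-1755/2) = ((-2 + 0)*(-1/61) - 4*1/107)*(-1755/2) = (-2*(-1/61) - 4/107)*(-1755/2) = (2/61 - 4/107)*(-1755/2) = -30/6527*(-1755/2) = 26325/6527 ≈ 4.0332)
1/(y + C) = 1/(26325/6527 - 21897) = 1/(-142895394/6527) = -6527/142895394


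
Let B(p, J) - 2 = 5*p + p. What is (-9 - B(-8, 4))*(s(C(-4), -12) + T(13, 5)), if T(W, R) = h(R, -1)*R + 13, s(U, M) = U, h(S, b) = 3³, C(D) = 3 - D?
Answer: 5735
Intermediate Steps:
h(S, b) = 27
B(p, J) = 2 + 6*p (B(p, J) = 2 + (5*p + p) = 2 + 6*p)
T(W, R) = 13 + 27*R (T(W, R) = 27*R + 13 = 13 + 27*R)
(-9 - B(-8, 4))*(s(C(-4), -12) + T(13, 5)) = (-9 - (2 + 6*(-8)))*((3 - 1*(-4)) + (13 + 27*5)) = (-9 - (2 - 48))*((3 + 4) + (13 + 135)) = (-9 - 1*(-46))*(7 + 148) = (-9 + 46)*155 = 37*155 = 5735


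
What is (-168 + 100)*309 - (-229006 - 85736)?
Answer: 293730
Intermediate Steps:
(-168 + 100)*309 - (-229006 - 85736) = -68*309 - 1*(-314742) = -21012 + 314742 = 293730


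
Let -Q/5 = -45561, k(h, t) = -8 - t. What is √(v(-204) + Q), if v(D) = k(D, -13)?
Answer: √227810 ≈ 477.29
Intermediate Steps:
v(D) = 5 (v(D) = -8 - 1*(-13) = -8 + 13 = 5)
Q = 227805 (Q = -5*(-45561) = 227805)
√(v(-204) + Q) = √(5 + 227805) = √227810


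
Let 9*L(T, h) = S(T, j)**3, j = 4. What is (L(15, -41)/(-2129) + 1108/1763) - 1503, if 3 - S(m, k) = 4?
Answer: -50751374878/33780843 ≈ -1502.4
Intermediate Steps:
S(m, k) = -1 (S(m, k) = 3 - 1*4 = 3 - 4 = -1)
L(T, h) = -1/9 (L(T, h) = (1/9)*(-1)**3 = (1/9)*(-1) = -1/9)
(L(15, -41)/(-2129) + 1108/1763) - 1503 = (-1/9/(-2129) + 1108/1763) - 1503 = (-1/9*(-1/2129) + 1108*(1/1763)) - 1503 = (1/19161 + 1108/1763) - 1503 = 21232151/33780843 - 1503 = -50751374878/33780843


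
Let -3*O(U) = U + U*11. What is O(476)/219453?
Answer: -112/12909 ≈ -0.0086761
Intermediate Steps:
O(U) = -4*U (O(U) = -(U + U*11)/3 = -(U + 11*U)/3 = -4*U)
O(476)/219453 = -4*476/219453 = -1904*1/219453 = -112/12909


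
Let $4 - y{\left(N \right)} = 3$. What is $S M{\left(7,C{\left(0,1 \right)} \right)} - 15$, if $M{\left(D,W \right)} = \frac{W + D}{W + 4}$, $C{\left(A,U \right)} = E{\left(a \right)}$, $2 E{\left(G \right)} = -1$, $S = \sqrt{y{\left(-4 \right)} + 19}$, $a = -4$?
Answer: $-15 + \frac{26 \sqrt{5}}{7} \approx -6.6946$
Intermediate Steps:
$y{\left(N \right)} = 1$ ($y{\left(N \right)} = 4 - 3 = 1$)
$S = 2 \sqrt{5}$ ($S = \sqrt{1 + 19} = \sqrt{20} = 2 \sqrt{5} \approx 4.4721$)
$E{\left(G \right)} = - \frac{1}{2}$ ($E{\left(G \right)} = \frac{1}{2} \left(-1\right) = - \frac{1}{2}$)
$C{\left(A,U \right)} = - \frac{1}{2}$
$M{\left(D,W \right)} = \frac{D + W}{4 + W}$
$S M{\left(7,C{\left(0,1 \right)} \right)} - 15 = 2 \sqrt{5} \frac{7 - \frac{1}{2}}{4 - \frac{1}{2}} - 15 = 2 \sqrt{5} \frac{1}{\frac{7}{2}} \cdot \frac{13}{2} + \left(-21 + 6\right) = 2 \sqrt{5} \cdot \frac{2}{7} \cdot \frac{13}{2} - 15 = 2 \sqrt{5} \cdot \frac{13}{7} - 15 = \frac{26 \sqrt{5}}{7} - 15 = -15 + \frac{26 \sqrt{5}}{7}$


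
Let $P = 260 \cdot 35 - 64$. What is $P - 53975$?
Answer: $-44939$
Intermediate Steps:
$P = 9036$ ($P = 9100 - 64 = 9036$)
$P - 53975 = 9036 - 53975 = -44939$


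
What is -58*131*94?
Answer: -714212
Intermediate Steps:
-58*131*94 = -7598*94 = -714212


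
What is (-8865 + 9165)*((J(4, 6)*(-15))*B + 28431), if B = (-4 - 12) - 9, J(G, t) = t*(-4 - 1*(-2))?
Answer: 7179300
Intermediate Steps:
J(G, t) = -2*t (J(G, t) = t*(-4 + 2) = t*(-2) = -2*t)
B = -25 (B = -16 - 9 = -25)
(-8865 + 9165)*((J(4, 6)*(-15))*B + 28431) = (-8865 + 9165)*((-2*6*(-15))*(-25) + 28431) = 300*(-12*(-15)*(-25) + 28431) = 300*(180*(-25) + 28431) = 300*(-4500 + 28431) = 300*23931 = 7179300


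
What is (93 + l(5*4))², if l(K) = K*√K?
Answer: 16649 + 7440*√5 ≈ 33285.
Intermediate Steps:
l(K) = K^(3/2)
(93 + l(5*4))² = (93 + (5*4)^(3/2))² = (93 + 20^(3/2))² = (93 + 40*√5)²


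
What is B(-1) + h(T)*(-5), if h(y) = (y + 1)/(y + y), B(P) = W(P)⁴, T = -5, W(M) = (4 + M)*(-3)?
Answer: 6559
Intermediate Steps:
W(M) = -12 - 3*M
B(P) = (-12 - 3*P)⁴
h(y) = (1 + y)/(2*y) (h(y) = (1 + y)/((2*y)) = (1 + y)*(1/(2*y)) = (1 + y)/(2*y))
B(-1) + h(T)*(-5) = 81*(4 - 1)⁴ + ((½)*(1 - 5)/(-5))*(-5) = 81*3⁴ + ((½)*(-⅕)*(-4))*(-5) = 81*81 + (⅖)*(-5) = 6561 - 2 = 6559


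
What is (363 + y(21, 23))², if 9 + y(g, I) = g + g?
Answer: 156816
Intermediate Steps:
y(g, I) = -9 + 2*g (y(g, I) = -9 + (g + g) = -9 + 2*g)
(363 + y(21, 23))² = (363 + (-9 + 2*21))² = (363 + (-9 + 42))² = (363 + 33)² = 396² = 156816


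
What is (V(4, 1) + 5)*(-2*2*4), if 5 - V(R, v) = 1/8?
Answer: -158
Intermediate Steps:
V(R, v) = 39/8 (V(R, v) = 5 - 1/8 = 39/8)
(V(4, 1) + 5)*(-2*2*4) = (39/8 + 5)*(-2*2*4) = 79*(-4*4)/8 = (79/8)*(-16) = -158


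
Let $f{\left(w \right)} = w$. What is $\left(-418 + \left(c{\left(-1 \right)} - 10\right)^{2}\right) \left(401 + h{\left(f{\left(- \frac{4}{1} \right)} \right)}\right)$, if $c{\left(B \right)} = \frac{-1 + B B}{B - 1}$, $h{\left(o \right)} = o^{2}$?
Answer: $-132606$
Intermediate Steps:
$c{\left(B \right)} = \frac{-1 + B^{2}}{-1 + B}$
$\left(-418 + \left(c{\left(-1 \right)} - 10\right)^{2}\right) \left(401 + h{\left(f{\left(- \frac{4}{1} \right)} \right)}\right) = \left(-418 + \left(\left(1 - 1\right) - 10\right)^{2}\right) \left(401 + \left(- \frac{4}{1}\right)^{2}\right) = \left(-418 + \left(0 - 10\right)^{2}\right) \left(401 + \left(\left(-4\right) 1\right)^{2}\right) = \left(-418 + \left(-10\right)^{2}\right) \left(401 + \left(-4\right)^{2}\right) = \left(-418 + 100\right) \left(401 + 16\right) = \left(-318\right) 417 = -132606$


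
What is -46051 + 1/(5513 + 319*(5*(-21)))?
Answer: -1288599083/27982 ≈ -46051.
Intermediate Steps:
-46051 + 1/(5513 + 319*(5*(-21))) = -46051 + 1/(5513 + 319*(-105)) = -46051 + 1/(5513 - 33495) = -46051 + 1/(-27982) = -46051 - 1/27982 = -1288599083/27982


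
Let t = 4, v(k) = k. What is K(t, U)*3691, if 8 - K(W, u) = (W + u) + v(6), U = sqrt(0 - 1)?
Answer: -7382 - 3691*I ≈ -7382.0 - 3691.0*I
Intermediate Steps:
U = I (U = sqrt(-1) = I ≈ 1.0*I)
K(W, u) = 2 - W - u (K(W, u) = 8 - ((W + u) + 6) = 8 - (6 + W + u) = 8 + (-6 - W - u) = 2 - W - u)
K(t, U)*3691 = (2 - 1*4 - I)*3691 = (2 - 4 - I)*3691 = (-2 - I)*3691 = -7382 - 3691*I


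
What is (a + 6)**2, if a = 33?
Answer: 1521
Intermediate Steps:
(a + 6)**2 = (33 + 6)**2 = 39**2 = 1521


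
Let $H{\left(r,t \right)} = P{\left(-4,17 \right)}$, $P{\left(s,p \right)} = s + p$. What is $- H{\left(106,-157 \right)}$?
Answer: $-13$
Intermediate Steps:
$P{\left(s,p \right)} = p + s$
$H{\left(r,t \right)} = 13$ ($H{\left(r,t \right)} = 17 - 4 = 13$)
$- H{\left(106,-157 \right)} = \left(-1\right) 13 = -13$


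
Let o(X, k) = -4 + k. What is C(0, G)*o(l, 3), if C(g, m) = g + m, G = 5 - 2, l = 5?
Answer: -3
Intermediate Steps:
G = 3
C(0, G)*o(l, 3) = (0 + 3)*(-4 + 3) = 3*(-1) = -3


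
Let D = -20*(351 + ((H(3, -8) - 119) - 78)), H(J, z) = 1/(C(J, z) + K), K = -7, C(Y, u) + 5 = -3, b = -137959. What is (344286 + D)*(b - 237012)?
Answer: -383828564962/3 ≈ -1.2794e+11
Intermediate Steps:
C(Y, u) = -8 (C(Y, u) = -5 - 3 = -8)
H(J, z) = -1/15 (H(J, z) = 1/(-8 - 7) = 1/(-15) = -1/15)
D = -9236/3 (D = -20*(351 + ((-1/15 - 119) - 78)) = -20*(351 + (-1786/15 - 78)) = -20*(351 - 2956/15) = -20*2309/15 = -9236/3 ≈ -3078.7)
(344286 + D)*(b - 237012) = (344286 - 9236/3)*(-137959 - 237012) = (1023622/3)*(-374971) = -383828564962/3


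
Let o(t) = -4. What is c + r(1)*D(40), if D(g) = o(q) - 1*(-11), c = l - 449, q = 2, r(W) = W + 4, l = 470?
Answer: 56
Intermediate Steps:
r(W) = 4 + W
c = 21 (c = 470 - 449 = 21)
D(g) = 7 (D(g) = -4 - 1*(-11) = -4 + 11 = 7)
c + r(1)*D(40) = 21 + (4 + 1)*7 = 21 + 5*7 = 21 + 35 = 56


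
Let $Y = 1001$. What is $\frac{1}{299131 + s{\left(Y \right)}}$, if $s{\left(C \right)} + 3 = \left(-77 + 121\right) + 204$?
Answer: $\frac{1}{299376} \approx 3.3403 \cdot 10^{-6}$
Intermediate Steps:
$s{\left(C \right)} = 245$ ($s{\left(C \right)} = -3 + \left(\left(-77 + 121\right) + 204\right) = -3 + \left(44 + 204\right) = -3 + 248 = 245$)
$\frac{1}{299131 + s{\left(Y \right)}} = \frac{1}{299131 + 245} = \frac{1}{299376}$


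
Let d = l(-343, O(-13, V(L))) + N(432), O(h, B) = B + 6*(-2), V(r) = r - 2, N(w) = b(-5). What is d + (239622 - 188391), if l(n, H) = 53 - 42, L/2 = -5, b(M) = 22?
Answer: 51264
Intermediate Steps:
N(w) = 22
L = -10 (L = 2*(-5) = -10)
V(r) = -2 + r
O(h, B) = -12 + B (O(h, B) = B - 12 = -12 + B)
l(n, H) = 11
d = 33 (d = 11 + 22 = 33)
d + (239622 - 188391) = 33 + (239622 - 188391) = 33 + 51231 = 51264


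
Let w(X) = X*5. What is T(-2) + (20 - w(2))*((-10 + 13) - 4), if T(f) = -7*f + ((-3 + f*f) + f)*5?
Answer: -1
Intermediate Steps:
w(X) = 5*X
T(f) = -15 - 2*f + 5*f² (T(f) = -7*f + ((-3 + f²) + f)*5 = -7*f + (-3 + f + f²)*5 = -7*f + (-15 + 5*f + 5*f²) = -15 - 2*f + 5*f²)
T(-2) + (20 - w(2))*((-10 + 13) - 4) = (-15 - 2*(-2) + 5*(-2)²) + (20 - 5*2)*((-10 + 13) - 4) = (-15 + 4 + 5*4) + (20 - 1*10)*(3 - 4) = (-15 + 4 + 20) + (20 - 10)*(-1) = 9 + 10*(-1) = 9 - 10 = -1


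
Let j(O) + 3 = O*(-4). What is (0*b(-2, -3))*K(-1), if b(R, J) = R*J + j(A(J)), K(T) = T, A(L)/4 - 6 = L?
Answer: 0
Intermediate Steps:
A(L) = 24 + 4*L
j(O) = -3 - 4*O (j(O) = -3 + O*(-4) = -3 - 4*O)
b(R, J) = -99 - 16*J + J*R (b(R, J) = R*J + (-3 - 4*(24 + 4*J)) = J*R + (-3 + (-96 - 16*J)) = J*R + (-99 - 16*J) = -99 - 16*J + J*R)
(0*b(-2, -3))*K(-1) = (0*(-99 - 16*(-3) - 3*(-2)))*(-1) = (0*(-99 + 48 + 6))*(-1) = (0*(-45))*(-1) = 0*(-1) = 0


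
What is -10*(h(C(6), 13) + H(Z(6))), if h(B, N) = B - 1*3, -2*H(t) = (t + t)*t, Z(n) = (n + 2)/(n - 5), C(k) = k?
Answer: 610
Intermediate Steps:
Z(n) = (2 + n)/(-5 + n)
H(t) = -t² (H(t) = -(t + t)*t/2 = -2*t*t/2 = -t²)
h(B, N) = -3 + B (h(B, N) = B - 3 = -3 + B)
-10*(h(C(6), 13) + H(Z(6))) = -10*((-3 + 6) - ((2 + 6)/(-5 + 6))²) = -10*(3 - (8/1)²) = -10*(3 - (1*8)²) = -10*(3 - 1*8²) = -10*(3 - 1*64) = -10*(3 - 64) = -10*(-61) = 610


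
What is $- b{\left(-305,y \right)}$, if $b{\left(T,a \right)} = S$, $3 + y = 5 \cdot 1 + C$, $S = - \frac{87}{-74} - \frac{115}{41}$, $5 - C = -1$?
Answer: $\frac{4943}{3034} \approx 1.6292$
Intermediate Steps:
$C = 6$ ($C = 5 - -1 = 5 + 1 = 6$)
$S = - \frac{4943}{3034}$ ($S = \left(-87\right) \left(- \frac{1}{74}\right) - \frac{115}{41} = \frac{87}{74} - \frac{115}{41} = - \frac{4943}{3034} \approx -1.6292$)
$y = 8$ ($y = -3 + \left(5 \cdot 1 + 6\right) = -3 + \left(5 + 6\right) = -3 + 11 = 8$)
$b{\left(T,a \right)} = - \frac{4943}{3034}$
$- b{\left(-305,y \right)} = \left(-1\right) \left(- \frac{4943}{3034}\right) = \frac{4943}{3034}$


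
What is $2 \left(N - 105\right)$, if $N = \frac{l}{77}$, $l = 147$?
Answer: $- \frac{2268}{11} \approx -206.18$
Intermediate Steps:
$N = \frac{21}{11}$ ($N = \frac{147}{77} = 147 \cdot \frac{1}{77} = \frac{21}{11} \approx 1.9091$)
$2 \left(N - 105\right) = 2 \left(\frac{21}{11} - 105\right) = 2 \left(- \frac{1134}{11}\right) = - \frac{2268}{11}$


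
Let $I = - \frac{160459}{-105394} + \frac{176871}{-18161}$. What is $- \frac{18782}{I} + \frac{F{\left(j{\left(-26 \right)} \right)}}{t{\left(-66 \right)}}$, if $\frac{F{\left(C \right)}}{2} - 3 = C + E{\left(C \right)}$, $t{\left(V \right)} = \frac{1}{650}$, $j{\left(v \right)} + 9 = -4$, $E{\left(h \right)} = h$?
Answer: $- \frac{434288800551112}{15727046275} \approx -27614.0$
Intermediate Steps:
$I = - \frac{15727046275}{1914060434}$ ($I = \left(-160459\right) \left(- \frac{1}{105394}\right) + 176871 \left(- \frac{1}{18161}\right) = \frac{160459}{105394} - \frac{176871}{18161} = - \frac{15727046275}{1914060434} \approx -8.2166$)
$j{\left(v \right)} = -13$ ($j{\left(v \right)} = -9 - 4 = -13$)
$t{\left(V \right)} = \frac{1}{650}$
$F{\left(C \right)} = 6 + 4 C$ ($F{\left(C \right)} = 6 + 2 \left(C + C\right) = 6 + 2 \cdot 2 C = 6 + 4 C$)
$- \frac{18782}{I} + \frac{F{\left(j{\left(-26 \right)} \right)}}{t{\left(-66 \right)}} = - \frac{18782}{- \frac{15727046275}{1914060434}} + \left(6 + 4 \left(-13\right)\right) \frac{1}{\frac{1}{650}} = \left(-18782\right) \left(- \frac{1914060434}{15727046275}\right) + \left(6 - 52\right) 650 = \frac{35949883071388}{15727046275} - 29900 = - \frac{434288800551112}{15727046275}$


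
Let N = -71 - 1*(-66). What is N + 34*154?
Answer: 5231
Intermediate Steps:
N = -5 (N = -71 + 66 = -5)
N + 34*154 = -5 + 34*154 = -5 + 5236 = 5231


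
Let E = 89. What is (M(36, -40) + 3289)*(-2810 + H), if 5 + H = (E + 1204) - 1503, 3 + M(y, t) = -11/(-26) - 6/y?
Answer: -387696100/39 ≈ -9.9409e+6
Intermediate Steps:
M(y, t) = -67/26 - 6/y (M(y, t) = -3 + (-11/(-26) - 6/y) = -3 + (-11*(-1/26) - 6/y) = -3 + (11/26 - 6/y) = -67/26 - 6/y)
H = -215 (H = -5 + ((89 + 1204) - 1503) = -5 + (1293 - 1503) = -5 - 210 = -215)
(M(36, -40) + 3289)*(-2810 + H) = ((-67/26 - 6/36) + 3289)*(-2810 - 215) = ((-67/26 - 6*1/36) + 3289)*(-3025) = ((-67/26 - ⅙) + 3289)*(-3025) = (-107/39 + 3289)*(-3025) = (128164/39)*(-3025) = -387696100/39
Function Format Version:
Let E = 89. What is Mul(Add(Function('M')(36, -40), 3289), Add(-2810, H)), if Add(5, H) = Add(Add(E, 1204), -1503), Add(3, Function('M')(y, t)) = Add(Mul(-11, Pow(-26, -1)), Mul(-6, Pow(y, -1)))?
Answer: Rational(-387696100, 39) ≈ -9.9409e+6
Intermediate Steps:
Function('M')(y, t) = Add(Rational(-67, 26), Mul(-6, Pow(y, -1))) (Function('M')(y, t) = Add(-3, Add(Mul(-11, Pow(-26, -1)), Mul(-6, Pow(y, -1)))) = Add(-3, Add(Mul(-11, Rational(-1, 26)), Mul(-6, Pow(y, -1)))) = Add(-3, Add(Rational(11, 26), Mul(-6, Pow(y, -1)))) = Add(Rational(-67, 26), Mul(-6, Pow(y, -1))))
H = -215 (H = Add(-5, Add(Add(89, 1204), -1503)) = Add(-5, Add(1293, -1503)) = Add(-5, -210) = -215)
Mul(Add(Function('M')(36, -40), 3289), Add(-2810, H)) = Mul(Add(Add(Rational(-67, 26), Mul(-6, Pow(36, -1))), 3289), Add(-2810, -215)) = Mul(Add(Add(Rational(-67, 26), Mul(-6, Rational(1, 36))), 3289), -3025) = Mul(Add(Add(Rational(-67, 26), Rational(-1, 6)), 3289), -3025) = Mul(Add(Rational(-107, 39), 3289), -3025) = Mul(Rational(128164, 39), -3025) = Rational(-387696100, 39)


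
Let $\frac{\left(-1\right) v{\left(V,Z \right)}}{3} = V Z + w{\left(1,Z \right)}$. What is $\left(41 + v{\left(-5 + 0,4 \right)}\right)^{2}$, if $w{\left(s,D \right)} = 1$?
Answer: $9604$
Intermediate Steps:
$v{\left(V,Z \right)} = -3 - 3 V Z$ ($v{\left(V,Z \right)} = - 3 \left(V Z + 1\right) = - 3 \left(1 + V Z\right) = -3 - 3 V Z$)
$\left(41 + v{\left(-5 + 0,4 \right)}\right)^{2} = \left(41 - \left(3 + 3 \left(-5 + 0\right) 4\right)\right)^{2} = \left(41 - \left(3 - 60\right)\right)^{2} = \left(41 + \left(-3 + 60\right)\right)^{2} = \left(41 + 57\right)^{2} = 98^{2} = 9604$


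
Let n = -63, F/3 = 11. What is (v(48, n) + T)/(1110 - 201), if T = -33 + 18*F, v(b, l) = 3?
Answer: 188/303 ≈ 0.62046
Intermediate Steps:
F = 33 (F = 3*11 = 33)
T = 561 (T = -33 + 18*33 = -33 + 594 = 561)
(v(48, n) + T)/(1110 - 201) = (3 + 561)/(1110 - 201) = 564/909 = 564*(1/909) = 188/303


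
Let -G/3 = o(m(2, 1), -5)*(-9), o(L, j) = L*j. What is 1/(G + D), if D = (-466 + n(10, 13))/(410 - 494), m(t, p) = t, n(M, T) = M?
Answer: -7/1852 ≈ -0.0037797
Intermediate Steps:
G = -270 (G = -3*2*(-5)*(-9) = -(-30)*(-9) = -3*90 = -270)
D = 38/7 (D = (-466 + 10)/(410 - 494) = -456/(-84) = -456*(-1/84) = 38/7 ≈ 5.4286)
1/(G + D) = 1/(-270 + 38/7) = 1/(-1852/7) = -7/1852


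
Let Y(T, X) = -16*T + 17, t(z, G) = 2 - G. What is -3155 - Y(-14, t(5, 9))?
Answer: -3396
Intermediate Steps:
Y(T, X) = 17 - 16*T
-3155 - Y(-14, t(5, 9)) = -3155 - (17 - 16*(-14)) = -3155 - (17 + 224) = -3155 - 1*241 = -3155 - 241 = -3396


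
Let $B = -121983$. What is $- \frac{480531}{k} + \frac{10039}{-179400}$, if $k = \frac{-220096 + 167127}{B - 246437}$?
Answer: $- \frac{1380890425075817}{413158200} \approx -3.3423 \cdot 10^{6}$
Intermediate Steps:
$k = \frac{52969}{368420}$ ($k = \frac{-220096 + 167127}{-121983 - 246437} = - \frac{52969}{-368420} = \left(-52969\right) \left(- \frac{1}{368420}\right) = \frac{52969}{368420} \approx 0.14377$)
$- \frac{480531}{k} + \frac{10039}{-179400} = - \frac{480531}{\frac{52969}{368420}} + \frac{10039}{-179400} = \left(-480531\right) \frac{368420}{52969} + 10039 \left(- \frac{1}{179400}\right) = - \frac{177037231020}{52969} - \frac{10039}{179400} = - \frac{1380890425075817}{413158200}$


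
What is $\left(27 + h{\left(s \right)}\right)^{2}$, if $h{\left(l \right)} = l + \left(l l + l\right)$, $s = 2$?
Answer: $1225$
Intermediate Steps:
$h{\left(l \right)} = l^{2} + 2 l$ ($h{\left(l \right)} = l + \left(l^{2} + l\right) = l + \left(l + l^{2}\right) = l^{2} + 2 l$)
$\left(27 + h{\left(s \right)}\right)^{2} = \left(27 + 2 \left(2 + 2\right)\right)^{2} = \left(27 + 2 \cdot 4\right)^{2} = \left(27 + 8\right)^{2} = 35^{2} = 1225$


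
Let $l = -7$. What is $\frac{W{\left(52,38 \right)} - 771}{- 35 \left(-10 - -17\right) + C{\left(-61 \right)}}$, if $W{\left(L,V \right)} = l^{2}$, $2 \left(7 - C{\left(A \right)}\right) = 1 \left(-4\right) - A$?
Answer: $\frac{1444}{533} \approx 2.7092$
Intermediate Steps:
$C{\left(A \right)} = 9 + \frac{A}{2}$ ($C{\left(A \right)} = 7 - \frac{1 \left(-4\right) - A}{2} = 7 - \frac{-4 - A}{2} = 7 + \left(2 + \frac{A}{2}\right) = 9 + \frac{A}{2}$)
$W{\left(L,V \right)} = 49$ ($W{\left(L,V \right)} = \left(-7\right)^{2} = 49$)
$\frac{W{\left(52,38 \right)} - 771}{- 35 \left(-10 - -17\right) + C{\left(-61 \right)}} = \frac{49 - 771}{- 35 \left(-10 - -17\right) + \left(9 + \frac{1}{2} \left(-61\right)\right)} = - \frac{722}{- 35 \left(-10 + 17\right) + \left(9 - \frac{61}{2}\right)} = - \frac{722}{\left(-35\right) 7 - \frac{43}{2}} = - \frac{722}{-245 - \frac{43}{2}} = - \frac{722}{- \frac{533}{2}} = \left(-722\right) \left(- \frac{2}{533}\right) = \frac{1444}{533}$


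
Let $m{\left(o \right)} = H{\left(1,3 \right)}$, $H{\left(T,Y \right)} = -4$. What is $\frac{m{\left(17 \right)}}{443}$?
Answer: $- \frac{4}{443} \approx -0.0090293$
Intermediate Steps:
$m{\left(o \right)} = -4$
$\frac{m{\left(17 \right)}}{443} = - \frac{4}{443}$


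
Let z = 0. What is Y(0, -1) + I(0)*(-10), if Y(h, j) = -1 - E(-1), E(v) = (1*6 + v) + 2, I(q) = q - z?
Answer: -8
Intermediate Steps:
I(q) = q (I(q) = q - 1*0 = q + 0 = q)
E(v) = 8 + v (E(v) = (6 + v) + 2 = 8 + v)
Y(h, j) = -8 (Y(h, j) = -1 - (8 - 1) = -1 - 1*7 = -1 - 7 = -8)
Y(0, -1) + I(0)*(-10) = -8 + 0*(-10) = -8 + 0 = -8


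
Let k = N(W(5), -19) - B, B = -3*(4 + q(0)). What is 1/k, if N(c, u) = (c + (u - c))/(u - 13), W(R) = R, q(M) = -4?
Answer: 32/19 ≈ 1.6842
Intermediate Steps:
B = 0 (B = -3*(4 - 4) = -3*0 = 0)
N(c, u) = u/(-13 + u)
k = 19/32 (k = -19/(-13 - 19) - 1*0 = -19/(-32) + 0 = -19*(-1/32) + 0 = 19/32 + 0 = 19/32 ≈ 0.59375)
1/k = 1/(19/32) = 32/19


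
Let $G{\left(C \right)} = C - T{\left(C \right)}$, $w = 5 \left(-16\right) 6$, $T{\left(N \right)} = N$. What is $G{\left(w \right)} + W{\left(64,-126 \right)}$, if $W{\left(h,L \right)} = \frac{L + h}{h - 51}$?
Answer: $- \frac{62}{13} \approx -4.7692$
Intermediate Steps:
$w = -480$ ($w = \left(-80\right) 6 = -480$)
$W{\left(h,L \right)} = \frac{L + h}{-51 + h}$
$G{\left(C \right)} = 0$ ($G{\left(C \right)} = C - C = 0$)
$G{\left(w \right)} + W{\left(64,-126 \right)} = 0 + \frac{-126 + 64}{-51 + 64} = 0 + \frac{1}{13} \left(-62\right) = 0 - \frac{62}{13} = - \frac{62}{13}$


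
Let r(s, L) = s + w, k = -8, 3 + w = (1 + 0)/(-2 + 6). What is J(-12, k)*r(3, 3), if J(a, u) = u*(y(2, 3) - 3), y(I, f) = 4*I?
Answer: -10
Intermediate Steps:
w = -11/4 (w = -3 + (1 + 0)/(-2 + 6) = -3 + 1/4 = -3 + 1*(¼) = -3 + ¼ = -11/4 ≈ -2.7500)
J(a, u) = 5*u (J(a, u) = u*(4*2 - 3) = u*(8 - 3) = u*5 = 5*u)
r(s, L) = -11/4 + s (r(s, L) = s - 11/4 = -11/4 + s)
J(-12, k)*r(3, 3) = (5*(-8))*(-11/4 + 3) = -40*¼ = -10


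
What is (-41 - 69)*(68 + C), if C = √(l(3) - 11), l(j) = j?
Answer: -7480 - 220*I*√2 ≈ -7480.0 - 311.13*I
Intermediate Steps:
C = 2*I*√2 (C = √(3 - 11) = √(-8) = 2*I*√2 ≈ 2.8284*I)
(-41 - 69)*(68 + C) = (-41 - 69)*(68 + 2*I*√2) = -110*(68 + 2*I*√2) = -7480 - 220*I*√2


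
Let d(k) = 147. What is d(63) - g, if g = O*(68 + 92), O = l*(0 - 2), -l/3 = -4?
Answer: 3987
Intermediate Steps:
l = 12 (l = -3*(-4) = 12)
O = -24 (O = 12*(0 - 2) = 12*(-2) = -24)
g = -3840 (g = -24*(68 + 92) = -24*160 = -3840)
d(63) - g = 147 - 1*(-3840) = 147 + 3840 = 3987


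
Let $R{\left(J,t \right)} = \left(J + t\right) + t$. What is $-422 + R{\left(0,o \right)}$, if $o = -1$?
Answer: $-424$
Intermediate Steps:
$R{\left(J,t \right)} = J + 2 t$
$-422 + R{\left(0,o \right)} = -422 + \left(0 + 2 \left(-1\right)\right) = -422 + \left(0 - 2\right) = -422 - 2 = -424$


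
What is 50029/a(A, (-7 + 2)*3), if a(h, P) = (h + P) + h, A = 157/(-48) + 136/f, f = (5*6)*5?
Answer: -4288200/1691 ≈ -2535.9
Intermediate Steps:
f = 150 (f = 30*5 = 150)
A = -2837/1200 (A = 157/(-48) + 136/150 = 157*(-1/48) + 136*(1/150) = -157/48 + 68/75 = -2837/1200 ≈ -2.3642)
a(h, P) = P + 2*h (a(h, P) = (P + h) + h = P + 2*h)
50029/a(A, (-7 + 2)*3) = 50029/((-7 + 2)*3 + 2*(-2837/1200)) = 50029/(-5*3 - 2837/600) = 50029/(-15 - 2837/600) = 50029/(-11837/600) = 50029*(-600/11837) = -4288200/1691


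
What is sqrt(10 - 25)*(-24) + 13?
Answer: 13 - 24*I*sqrt(15) ≈ 13.0 - 92.952*I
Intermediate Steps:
sqrt(10 - 25)*(-24) + 13 = sqrt(-15)*(-24) + 13 = (I*sqrt(15))*(-24) + 13 = -24*I*sqrt(15) + 13 = 13 - 24*I*sqrt(15)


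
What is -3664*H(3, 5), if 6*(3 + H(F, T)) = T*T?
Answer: -12824/3 ≈ -4274.7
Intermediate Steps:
H(F, T) = -3 + T²/6 (H(F, T) = -3 + (T*T)/6 = -3 + T²/6)
-3664*H(3, 5) = -3664*(-3 + (⅙)*5²) = -3664*(-3 + (⅙)*25) = -3664*(-3 + 25/6) = -3664*7/6 = -12824/3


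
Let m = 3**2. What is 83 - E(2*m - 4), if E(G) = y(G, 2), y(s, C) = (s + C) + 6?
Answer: 61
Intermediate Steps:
m = 9
y(s, C) = 6 + C + s (y(s, C) = (C + s) + 6 = 6 + C + s)
E(G) = 8 + G (E(G) = 6 + 2 + G = 8 + G)
83 - E(2*m - 4) = 83 - (8 + (2*9 - 4)) = 83 - (8 + (18 - 4)) = 83 - (8 + 14) = 83 - 1*22 = 83 - 22 = 61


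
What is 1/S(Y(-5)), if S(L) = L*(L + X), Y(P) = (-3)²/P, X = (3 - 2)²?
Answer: 25/36 ≈ 0.69444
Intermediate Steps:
X = 1 (X = 1² = 1)
Y(P) = 9/P
S(L) = L*(1 + L) (S(L) = L*(L + 1) = L*(1 + L))
1/S(Y(-5)) = 1/((9/(-5))*(1 + 9/(-5))) = 1/((9*(-⅕))*(1 + 9*(-⅕))) = 1/(-9*(1 - 9/5)/5) = 1/(-9/5*(-⅘)) = 1/(36/25) = 25/36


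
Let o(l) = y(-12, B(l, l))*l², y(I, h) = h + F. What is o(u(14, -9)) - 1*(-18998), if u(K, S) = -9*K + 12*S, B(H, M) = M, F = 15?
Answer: -11972566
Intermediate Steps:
y(I, h) = 15 + h (y(I, h) = h + 15 = 15 + h)
o(l) = l²*(15 + l) (o(l) = (15 + l)*l² = l²*(15 + l))
o(u(14, -9)) - 1*(-18998) = (-9*14 + 12*(-9))²*(15 + (-9*14 + 12*(-9))) - 1*(-18998) = (-126 - 108)²*(15 + (-126 - 108)) + 18998 = (-234)²*(15 - 234) + 18998 = 54756*(-219) + 18998 = -11991564 + 18998 = -11972566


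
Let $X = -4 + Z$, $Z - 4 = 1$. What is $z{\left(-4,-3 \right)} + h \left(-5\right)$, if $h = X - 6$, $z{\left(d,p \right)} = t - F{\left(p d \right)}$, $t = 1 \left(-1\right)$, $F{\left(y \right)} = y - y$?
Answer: $24$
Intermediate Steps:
$F{\left(y \right)} = 0$
$t = -1$
$Z = 5$ ($Z = 4 + 1 = 5$)
$X = 1$ ($X = -4 + 5 = 1$)
$z{\left(d,p \right)} = -1$ ($z{\left(d,p \right)} = -1 - 0 = -1 + 0 = -1$)
$h = -5$ ($h = 1 - 6 = -5$)
$z{\left(-4,-3 \right)} + h \left(-5\right) = -1 - -25 = -1 + 25 = 24$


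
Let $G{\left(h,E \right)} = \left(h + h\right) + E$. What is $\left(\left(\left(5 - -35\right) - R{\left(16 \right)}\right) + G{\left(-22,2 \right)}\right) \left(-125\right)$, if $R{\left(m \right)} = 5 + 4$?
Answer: $1375$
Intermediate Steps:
$G{\left(h,E \right)} = E + 2 h$ ($G{\left(h,E \right)} = 2 h + E = E + 2 h$)
$R{\left(m \right)} = 9$
$\left(\left(\left(5 - -35\right) - R{\left(16 \right)}\right) + G{\left(-22,2 \right)}\right) \left(-125\right) = \left(\left(\left(5 - -35\right) - 9\right) + \left(2 + 2 \left(-22\right)\right)\right) \left(-125\right) = \left(\left(\left(5 + 35\right) - 9\right) + \left(2 - 44\right)\right) \left(-125\right) = \left(\left(40 - 9\right) - 42\right) \left(-125\right) = \left(31 - 42\right) \left(-125\right) = \left(-11\right) \left(-125\right) = 1375$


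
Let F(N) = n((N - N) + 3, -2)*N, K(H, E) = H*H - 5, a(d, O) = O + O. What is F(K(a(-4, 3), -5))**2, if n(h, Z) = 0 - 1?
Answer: 961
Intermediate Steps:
a(d, O) = 2*O
n(h, Z) = -1
K(H, E) = -5 + H**2 (K(H, E) = H**2 - 5 = -5 + H**2)
F(N) = -N
F(K(a(-4, 3), -5))**2 = (-(-5 + (2*3)**2))**2 = (-(-5 + 6**2))**2 = (-(-5 + 36))**2 = (-1*31)**2 = (-31)**2 = 961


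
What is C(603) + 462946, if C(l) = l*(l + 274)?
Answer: 991777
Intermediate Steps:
C(l) = l*(274 + l)
C(603) + 462946 = 603*(274 + 603) + 462946 = 603*877 + 462946 = 528831 + 462946 = 991777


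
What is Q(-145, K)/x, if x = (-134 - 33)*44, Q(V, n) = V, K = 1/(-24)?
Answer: 145/7348 ≈ 0.019733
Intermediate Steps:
K = -1/24 ≈ -0.041667
x = -7348 (x = -167*44 = -7348)
Q(-145, K)/x = -145/(-7348) = -145*(-1/7348) = 145/7348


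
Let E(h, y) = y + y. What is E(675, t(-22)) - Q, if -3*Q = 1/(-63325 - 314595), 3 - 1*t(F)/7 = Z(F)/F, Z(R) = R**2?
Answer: 396815999/1133760 ≈ 350.00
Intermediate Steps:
t(F) = 21 - 7*F (t(F) = 21 - 7*F**2/F = 21 - 7*F)
Q = 1/1133760 (Q = -1/(3*(-63325 - 314595)) = -1/3/(-377920) = -1/3*(-1/377920) = 1/1133760 ≈ 8.8202e-7)
E(h, y) = 2*y
E(675, t(-22)) - Q = 2*(21 - 7*(-22)) - 1*1/1133760 = 2*(21 + 154) - 1/1133760 = 2*175 - 1/1133760 = 350 - 1/1133760 = 396815999/1133760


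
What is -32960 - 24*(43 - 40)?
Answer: -33032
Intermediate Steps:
-32960 - 24*(43 - 40) = -32960 - 24*3 = -32960 - 72 = -33032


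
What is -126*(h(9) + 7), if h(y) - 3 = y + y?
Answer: -3528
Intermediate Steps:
h(y) = 3 + 2*y (h(y) = 3 + (y + y) = 3 + 2*y)
-126*(h(9) + 7) = -126*((3 + 2*9) + 7) = -126*((3 + 18) + 7) = -126*(21 + 7) = -126*28 = -3528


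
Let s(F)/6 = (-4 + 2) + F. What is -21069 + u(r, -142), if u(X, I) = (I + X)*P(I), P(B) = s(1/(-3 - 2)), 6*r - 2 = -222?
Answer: -93553/5 ≈ -18711.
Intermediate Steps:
r = -110/3 (r = ⅓ + (⅙)*(-222) = ⅓ - 37 = -110/3 ≈ -36.667)
s(F) = -12 + 6*F (s(F) = 6*((-4 + 2) + F) = 6*(-2 + F) = -12 + 6*F)
P(B) = -66/5 (P(B) = -12 + 6/(-3 - 2) = -12 + 6/(-5) = -12 + 6*(-⅕) = -12 - 6/5 = -66/5)
u(X, I) = -66*I/5 - 66*X/5 (u(X, I) = (I + X)*(-66/5) = -66*I/5 - 66*X/5)
-21069 + u(r, -142) = -21069 + (-66/5*(-142) - 66/5*(-110/3)) = -21069 + (9372/5 + 484) = -21069 + 11792/5 = -93553/5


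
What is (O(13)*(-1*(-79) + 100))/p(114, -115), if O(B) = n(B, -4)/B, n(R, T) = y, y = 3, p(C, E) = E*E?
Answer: 537/171925 ≈ 0.0031235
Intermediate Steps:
p(C, E) = E²
n(R, T) = 3
O(B) = 3/B
(O(13)*(-1*(-79) + 100))/p(114, -115) = ((3/13)*(-1*(-79) + 100))/((-115)²) = ((3*(1/13))*(79 + 100))/13225 = ((3/13)*179)*(1/13225) = (537/13)*(1/13225) = 537/171925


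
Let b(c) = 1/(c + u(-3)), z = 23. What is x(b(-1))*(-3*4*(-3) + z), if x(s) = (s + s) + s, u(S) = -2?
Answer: -59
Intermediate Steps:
b(c) = 1/(-2 + c) (b(c) = 1/(c - 2) = 1/(-2 + c))
x(s) = 3*s (x(s) = 2*s + s = 3*s)
x(b(-1))*(-3*4*(-3) + z) = (3/(-2 - 1))*(-3*4*(-3) + 23) = (3/(-3))*(-12*(-3) + 23) = (3*(-⅓))*(36 + 23) = -1*59 = -59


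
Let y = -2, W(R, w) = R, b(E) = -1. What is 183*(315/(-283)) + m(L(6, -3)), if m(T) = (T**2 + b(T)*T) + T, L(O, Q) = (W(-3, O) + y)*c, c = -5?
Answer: 119230/283 ≈ 421.31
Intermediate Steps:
L(O, Q) = 25 (L(O, Q) = (-3 - 2)*(-5) = -5*(-5) = 25)
m(T) = T**2 (m(T) = (T**2 - T) + T = T**2)
183*(315/(-283)) + m(L(6, -3)) = 183*(315/(-283)) + 25**2 = 183*(315*(-1/283)) + 625 = 183*(-315/283) + 625 = -57645/283 + 625 = 119230/283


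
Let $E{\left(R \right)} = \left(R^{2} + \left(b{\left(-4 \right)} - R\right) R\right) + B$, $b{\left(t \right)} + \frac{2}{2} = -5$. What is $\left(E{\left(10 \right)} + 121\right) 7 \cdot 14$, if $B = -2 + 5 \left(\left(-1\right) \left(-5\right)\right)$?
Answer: $8232$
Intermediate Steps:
$b{\left(t \right)} = -6$ ($b{\left(t \right)} = -1 - 5 = -6$)
$B = 23$ ($B = -2 + 5 \cdot 5 = -2 + 25 = 23$)
$E{\left(R \right)} = 23 + R^{2} + R \left(-6 - R\right)$ ($E{\left(R \right)} = \left(R^{2} + \left(-6 - R\right) R\right) + 23 = \left(R^{2} + R \left(-6 - R\right)\right) + 23 = 23 + R^{2} + R \left(-6 - R\right)$)
$\left(E{\left(10 \right)} + 121\right) 7 \cdot 14 = \left(\left(23 - 60\right) + 121\right) 7 \cdot 14 = \left(\left(23 - 60\right) + 121\right) 98 = \left(-37 + 121\right) 98 = 84 \cdot 98 = 8232$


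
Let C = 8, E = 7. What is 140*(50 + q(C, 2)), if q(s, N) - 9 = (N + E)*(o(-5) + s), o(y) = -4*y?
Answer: 43540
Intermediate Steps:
q(s, N) = 9 + (7 + N)*(20 + s) (q(s, N) = 9 + (N + 7)*(-4*(-5) + s) = 9 + (7 + N)*(20 + s))
140*(50 + q(C, 2)) = 140*(50 + (149 + 7*8 + 20*2 + 2*8)) = 140*(50 + (149 + 56 + 40 + 16)) = 140*(50 + 261) = 140*311 = 43540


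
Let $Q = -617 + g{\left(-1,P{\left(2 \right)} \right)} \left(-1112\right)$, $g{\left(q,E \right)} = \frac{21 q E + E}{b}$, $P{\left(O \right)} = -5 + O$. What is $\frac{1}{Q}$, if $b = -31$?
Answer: $\frac{31}{47593} \approx 0.00065136$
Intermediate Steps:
$g{\left(q,E \right)} = - \frac{E}{31} - \frac{21 E q}{31}$ ($g{\left(q,E \right)} = \frac{21 q E + E}{-31} = \left(21 E q + E\right) \left(- \frac{1}{31}\right) = \left(E + 21 E q\right) \left(- \frac{1}{31}\right) = - \frac{E}{31} - \frac{21 E q}{31}$)
$Q = \frac{47593}{31}$ ($Q = -617 + - \frac{\left(-5 + 2\right) \left(1 + 21 \left(-1\right)\right)}{31} \left(-1112\right) = -617 + \left(- \frac{1}{31}\right) \left(-3\right) \left(1 - 21\right) \left(-1112\right) = -617 + \left(- \frac{1}{31}\right) \left(-3\right) \left(-20\right) \left(-1112\right) = -617 - - \frac{66720}{31} = -617 + \frac{66720}{31} = \frac{47593}{31} \approx 1535.3$)
$\frac{1}{Q} = \frac{1}{\frac{47593}{31}} = \frac{31}{47593}$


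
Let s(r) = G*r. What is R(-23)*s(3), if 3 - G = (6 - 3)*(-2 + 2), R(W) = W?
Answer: -207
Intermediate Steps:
G = 3 (G = 3 - (6 - 3)*(-2 + 2) = 3 - 3*0 = 3 - 1*0 = 3 + 0 = 3)
s(r) = 3*r
R(-23)*s(3) = -69*3 = -23*9 = -207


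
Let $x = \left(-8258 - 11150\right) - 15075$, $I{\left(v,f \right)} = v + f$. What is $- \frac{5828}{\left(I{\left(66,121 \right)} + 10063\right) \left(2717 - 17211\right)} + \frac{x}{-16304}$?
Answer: $\frac{1280752547553}{605544826000} \approx 2.115$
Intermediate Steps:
$I{\left(v,f \right)} = f + v$
$x = -34483$ ($x = -19408 - 15075 = -34483$)
$- \frac{5828}{\left(I{\left(66,121 \right)} + 10063\right) \left(2717 - 17211\right)} + \frac{x}{-16304} = - \frac{5828}{\left(\left(121 + 66\right) + 10063\right) \left(2717 - 17211\right)} - \frac{34483}{-16304} = - \frac{5828}{\left(187 + 10063\right) \left(-14494\right)} - - \frac{34483}{16304} = - \frac{5828}{10250 \left(-14494\right)} + \frac{34483}{16304} = - \frac{5828}{-148563500} + \frac{34483}{16304} = \left(-5828\right) \left(- \frac{1}{148563500}\right) + \frac{34483}{16304} = \frac{1457}{37140875} + \frac{34483}{16304} = \frac{1280752547553}{605544826000}$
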